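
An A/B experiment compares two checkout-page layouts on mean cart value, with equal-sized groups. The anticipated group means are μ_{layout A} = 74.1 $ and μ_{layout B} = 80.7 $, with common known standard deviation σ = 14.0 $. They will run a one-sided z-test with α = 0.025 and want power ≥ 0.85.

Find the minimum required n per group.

Standardized effect: d = |μ_{layout A} − μ_{layout B}| / σ = |74.1 − 80.7| / 14.0 = 0.4714
For power 0.85 need Φ(δ − z_{0.025}) = 0.85, so δ = z_{0.025} + z_{0.15} = 1.960 + 1.036 = 2.996.
δ = d·√(n/2) ⇒ n = 2(δ/d)² = 2 × (2.996 / 0.4714)² = 80.80.
Round up to the next whole unit.

n = 81 per group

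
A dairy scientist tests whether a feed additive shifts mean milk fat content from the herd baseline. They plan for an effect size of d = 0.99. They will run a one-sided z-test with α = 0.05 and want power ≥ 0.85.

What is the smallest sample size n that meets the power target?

For power 0.85 need Φ(δ − z_{0.05}) = 0.85, so δ = z_{0.05} + z_{0.15} = 1.645 + 1.036 = 2.681.
δ = d·√n ⇒ n = (δ/d)² = (2.681 / 0.99)² = 7.34.
Round up to the next whole unit.

n = 8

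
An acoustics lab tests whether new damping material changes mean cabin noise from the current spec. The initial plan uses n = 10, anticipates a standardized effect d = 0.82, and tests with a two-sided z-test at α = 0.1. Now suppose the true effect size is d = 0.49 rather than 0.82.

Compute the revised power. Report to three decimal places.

With d = 0.49: δ = d·√n = 0.49 × √10 = 1.5495. Critical value z_{0.05} = 1.645.
Revised power = Φ(δ − 1.645) + Φ(−δ − 1.645) = Φ(-0.095) + Φ(-3.194) = 0.4620 + 0.0007 = 0.4627.

Power ≈ 0.463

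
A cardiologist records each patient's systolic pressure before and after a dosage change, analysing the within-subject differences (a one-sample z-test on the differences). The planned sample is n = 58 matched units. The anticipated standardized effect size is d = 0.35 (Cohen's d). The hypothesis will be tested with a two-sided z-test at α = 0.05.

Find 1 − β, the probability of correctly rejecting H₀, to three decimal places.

Power ≈ 0.760

Noncentrality parameter: λ = d·√n = 0.35 × √58 = 2.6655
Two-sided α = 0.05 → critical value z_{0.025} = 1.960.
Power = Φ(λ − 1.960) + Φ(−λ − 1.960) = Φ(0.706) + Φ(-4.625) = 0.7598 + 0.0000 = 0.7598.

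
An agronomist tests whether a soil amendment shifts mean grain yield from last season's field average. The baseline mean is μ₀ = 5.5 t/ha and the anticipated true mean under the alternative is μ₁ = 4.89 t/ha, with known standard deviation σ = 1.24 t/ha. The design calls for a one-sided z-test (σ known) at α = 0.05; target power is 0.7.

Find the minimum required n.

n = 20

Standardized effect: d = |μ₁ − μ₀| / σ = |4.89 − 5.5| / 1.24 = 0.4919
For power 0.7 need Φ(δ − z_{0.05}) = 0.7, so δ = z_{0.05} + z_{0.30} = 1.645 + 0.524 = 2.169.
δ = d·√n ⇒ n = (δ/d)² = (2.169 / 0.4919)² = 19.44.
Round up to the next whole unit.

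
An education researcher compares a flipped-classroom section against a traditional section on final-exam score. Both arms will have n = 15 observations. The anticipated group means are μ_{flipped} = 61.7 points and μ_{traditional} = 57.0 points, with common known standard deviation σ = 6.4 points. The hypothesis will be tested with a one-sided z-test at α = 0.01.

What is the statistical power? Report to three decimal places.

Power ≈ 0.376

Standardized effect: d = |μ_{flipped} − μ_{traditional}| / σ = |61.7 − 57.0| / 6.4 = 0.7344
Noncentrality parameter: δ = d·√(n/2) = 0.7344 × √(15/2) = 2.0112
One-sided α = 0.01 → critical value z_{0.01} = 2.326.
Power = Φ(δ − 2.326) = Φ(-0.315) = 0.3763.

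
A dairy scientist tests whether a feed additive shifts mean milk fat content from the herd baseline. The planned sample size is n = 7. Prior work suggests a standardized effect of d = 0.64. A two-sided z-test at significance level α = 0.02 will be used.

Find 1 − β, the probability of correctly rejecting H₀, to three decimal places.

Noncentrality parameter: δ = d·√n = 0.64 × √7 = 1.6933
Two-sided α = 0.02 → critical value z_{0.01} = 2.326.
Power = Φ(δ − 2.326) + Φ(−δ − 2.326) = Φ(-0.633) + Φ(-4.020) = 0.2633 + 0.0000 = 0.2634.

Power ≈ 0.263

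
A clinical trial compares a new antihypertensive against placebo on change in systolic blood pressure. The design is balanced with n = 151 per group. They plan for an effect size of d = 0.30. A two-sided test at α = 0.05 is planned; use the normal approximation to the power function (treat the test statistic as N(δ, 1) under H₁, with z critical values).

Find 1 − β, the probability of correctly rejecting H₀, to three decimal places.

Power ≈ 0.741

Noncentrality parameter: δ = d·√(n/2) = 0.30 × √(151/2) = 2.6067
Critical value for a two-sided test at α = 0.05: z_{α/2} = 1.960.
Power = Φ(δ − 1.960) + Φ(−δ − 1.960) = Φ(0.647) + Φ(-4.567) = 0.7411 + 0.0000 = 0.7411.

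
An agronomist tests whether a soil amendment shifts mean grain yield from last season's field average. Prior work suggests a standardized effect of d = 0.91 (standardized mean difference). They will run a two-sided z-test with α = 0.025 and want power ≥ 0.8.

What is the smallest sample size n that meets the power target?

Set Φ(δ − 2.241) = 0.8; then δ − 2.241 = Φ⁻¹(0.8) = 0.842, giving δ = 3.083.
(The Φ(−δ − z_{α/2}) term is vanishingly small for δ > 0 and is dropped in the standard sample-size formula.)
δ = d·√n ⇒ n = (δ/d)² = (3.083 / 0.91)² = 11.48.
Rounding up, n = 12.

n = 12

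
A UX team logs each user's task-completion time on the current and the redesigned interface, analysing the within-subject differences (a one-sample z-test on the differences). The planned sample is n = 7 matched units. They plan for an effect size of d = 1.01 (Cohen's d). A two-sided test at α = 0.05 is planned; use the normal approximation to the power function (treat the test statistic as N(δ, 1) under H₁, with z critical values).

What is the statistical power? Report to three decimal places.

Power ≈ 0.762

Noncentrality parameter: δ = d·√n = 1.01 × √7 = 2.6722
Critical value for a two-sided test at α = 0.05: z_{α/2} = 1.960.
Power = Φ(δ − 1.960) + Φ(−δ − 1.960) = Φ(0.712) + Φ(-4.632) = 0.7618 + 0.0000 = 0.7618.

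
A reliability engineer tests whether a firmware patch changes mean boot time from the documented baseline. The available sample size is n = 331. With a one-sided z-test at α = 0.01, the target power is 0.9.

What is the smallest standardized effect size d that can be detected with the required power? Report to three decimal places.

Required noncentrality: δ = z_{0.01} + z_{0.10} = 2.326 + 1.282 = 3.608.
δ = d·√n ⇒ d = δ/√n = 3.608/√331 = 0.1983.

d ≈ 0.198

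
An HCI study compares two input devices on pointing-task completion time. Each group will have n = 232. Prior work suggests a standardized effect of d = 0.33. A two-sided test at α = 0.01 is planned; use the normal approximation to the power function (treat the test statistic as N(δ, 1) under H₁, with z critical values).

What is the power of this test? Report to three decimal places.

Power ≈ 0.836

Noncentrality parameter: δ = d·√(n/2) = 0.33 × √(232/2) = 3.5542
Two-sided α = 0.01 → critical value z_{0.005} = 2.576.
Power = Φ(δ − 2.576) + Φ(−δ − 2.576) = Φ(0.978) + Φ(-6.130) = 0.8361 + 0.0000 = 0.8361.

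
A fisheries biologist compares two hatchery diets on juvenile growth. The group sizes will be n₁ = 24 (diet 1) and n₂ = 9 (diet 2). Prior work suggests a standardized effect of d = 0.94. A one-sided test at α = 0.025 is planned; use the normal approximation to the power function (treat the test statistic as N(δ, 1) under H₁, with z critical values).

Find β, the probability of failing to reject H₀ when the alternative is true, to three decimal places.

Noncentrality parameter: δ = d / √(1/n₁ + 1/n₂) = 0.94 / √(1/24 + 1/9) = 2.4049
Critical value for a one-sided test at α = 0.025: z_α = 1.960.
Power = P(Z > 1.960 − δ) = Φ(0.445) = 0.6718.
Type II error: β = 1 − power = 1 − 0.6718 = 0.3282.

β ≈ 0.328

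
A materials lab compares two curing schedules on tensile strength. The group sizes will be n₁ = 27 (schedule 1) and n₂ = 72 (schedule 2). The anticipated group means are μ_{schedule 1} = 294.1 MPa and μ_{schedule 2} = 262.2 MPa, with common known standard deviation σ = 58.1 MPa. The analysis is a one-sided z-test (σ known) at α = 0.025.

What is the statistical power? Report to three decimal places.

Standardized effect: d = |μ_{schedule 1} − μ_{schedule 2}| / σ = |294.1 − 262.2| / 58.1 = 0.5491
Noncentrality parameter: δ = d / √(1/n₁ + 1/n₂) = 0.5491 / √(1/27 + 1/72) = 2.4330
One-sided α = 0.025 → critical value z_{0.025} = 1.960.
Power = Φ(δ − 1.960) = Φ(0.473) = 0.6819.

Power ≈ 0.682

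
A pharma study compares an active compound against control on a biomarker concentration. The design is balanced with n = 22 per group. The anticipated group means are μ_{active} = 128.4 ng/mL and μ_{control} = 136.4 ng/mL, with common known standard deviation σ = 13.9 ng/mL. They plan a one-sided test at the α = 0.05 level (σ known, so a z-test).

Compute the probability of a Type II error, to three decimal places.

β ≈ 0.396

Standardized effect: d = |μ_{active} − μ_{control}| / σ = |128.4 − 136.4| / 13.9 = 0.5755
Noncentrality parameter: δ = d·√(n/2) = 0.5755 × √(22/2) = 1.9088
Critical value for a one-sided test at α = 0.05: z_α = 1.645.
Power = Φ(δ − 1.645) = Φ(0.264) = 0.6041.
Type II error: β = 1 − power = 1 − 0.6041 = 0.3959.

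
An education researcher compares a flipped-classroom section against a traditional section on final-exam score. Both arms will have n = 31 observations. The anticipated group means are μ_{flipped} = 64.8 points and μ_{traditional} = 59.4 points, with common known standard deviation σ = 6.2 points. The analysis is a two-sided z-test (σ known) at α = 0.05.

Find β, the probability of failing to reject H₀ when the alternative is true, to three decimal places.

β ≈ 0.071

Standardized effect: d = |μ_{flipped} − μ_{traditional}| / σ = |64.8 − 59.4| / 6.2 = 0.8710
Noncentrality parameter: δ = d·√(n/2) = 0.8710 × √(31/2) = 3.4290
Critical value for a two-sided test at α = 0.05: z_{α/2} = 1.960.
Power = Φ(δ − 1.960) + Φ(−δ − 1.960) = Φ(1.469) + Φ(-5.389) = 0.9291 + 0.0000 = 0.9291.
Type II error: β = 1 − power = 1 − 0.9291 = 0.0709.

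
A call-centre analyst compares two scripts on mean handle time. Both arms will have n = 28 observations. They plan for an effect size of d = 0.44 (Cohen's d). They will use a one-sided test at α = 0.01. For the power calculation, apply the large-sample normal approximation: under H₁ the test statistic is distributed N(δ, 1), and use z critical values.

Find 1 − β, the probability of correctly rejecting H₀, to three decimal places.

Noncentrality parameter: δ = d·√(n/2) = 0.44 × √(28/2) = 1.6463
One-sided α = 0.01 → critical value z_{0.01} = 2.326.
Power = Φ(δ − 2.326) = Φ(-0.680) = 0.2482.

Power ≈ 0.248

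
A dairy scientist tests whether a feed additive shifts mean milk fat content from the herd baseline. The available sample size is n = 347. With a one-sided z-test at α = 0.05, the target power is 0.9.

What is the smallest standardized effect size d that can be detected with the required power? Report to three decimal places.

d ≈ 0.157

Need Φ(δ − 1.645) = 0.9, so δ = 1.645 + 1.282 = 2.926.
δ = d·√n ⇒ d = δ/√n = 2.926/√347 = 0.1571.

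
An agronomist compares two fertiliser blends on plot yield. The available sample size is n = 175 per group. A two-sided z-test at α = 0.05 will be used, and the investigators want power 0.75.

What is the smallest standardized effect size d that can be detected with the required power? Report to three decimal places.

d ≈ 0.282

Required noncentrality: δ = z_{0.025} + z_{0.25} = 1.960 + 0.674 = 2.634.
(Lower-tail contribution to power is negligible for δ > 0.)
δ = d·√(n/2) ⇒ d = δ/√(n/2) = 2.634/√(175/2) = 0.2816.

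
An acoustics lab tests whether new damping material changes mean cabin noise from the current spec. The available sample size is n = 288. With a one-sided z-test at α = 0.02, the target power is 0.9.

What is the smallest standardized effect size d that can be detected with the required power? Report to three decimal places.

Need Φ(δ − 2.054) = 0.9, so δ = 2.054 + 1.282 = 3.335.
δ = d·√n ⇒ d = δ/√n = 3.335/√288 = 0.1965.

d ≈ 0.197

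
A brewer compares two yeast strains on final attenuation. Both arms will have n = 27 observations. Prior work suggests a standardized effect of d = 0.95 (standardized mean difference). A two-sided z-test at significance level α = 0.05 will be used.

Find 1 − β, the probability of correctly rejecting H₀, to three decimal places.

Power ≈ 0.937

Noncentrality parameter: δ = d·√(n/2) = 0.95 × √(27/2) = 3.4905
Two-sided α = 0.05 → critical value z_{0.025} = 1.960.
Power = Φ(δ − 1.960) + Φ(−δ − 1.960) = Φ(1.531) + Φ(-5.450) = 0.9371 + 0.0000 = 0.9371.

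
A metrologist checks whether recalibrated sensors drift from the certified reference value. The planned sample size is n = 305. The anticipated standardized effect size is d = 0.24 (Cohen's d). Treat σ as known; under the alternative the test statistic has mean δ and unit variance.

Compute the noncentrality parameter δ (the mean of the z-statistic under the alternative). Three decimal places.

δ ≈ 4.191

The noncentrality parameter scales effect size by the design's sample-size factor: δ = d·√n = 0.24 × √305 = 4.1914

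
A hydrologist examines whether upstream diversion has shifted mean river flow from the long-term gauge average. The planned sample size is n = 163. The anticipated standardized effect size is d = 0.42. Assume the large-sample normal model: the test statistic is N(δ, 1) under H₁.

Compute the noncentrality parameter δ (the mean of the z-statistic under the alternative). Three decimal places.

δ ≈ 5.362

δ = d·√n = 0.42 × √163 = 5.3622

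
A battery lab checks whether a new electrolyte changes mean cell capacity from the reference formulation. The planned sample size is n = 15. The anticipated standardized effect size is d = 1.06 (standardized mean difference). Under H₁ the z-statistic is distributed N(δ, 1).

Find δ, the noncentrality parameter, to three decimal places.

The noncentrality parameter scales effect size by the design's sample-size factor: δ = d·√n = 1.06 × √15 = 4.1054

δ ≈ 4.105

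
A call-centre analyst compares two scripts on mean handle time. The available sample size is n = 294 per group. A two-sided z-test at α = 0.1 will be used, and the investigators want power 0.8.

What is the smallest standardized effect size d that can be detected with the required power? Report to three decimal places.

d ≈ 0.205

Required noncentrality: δ = z_{0.05} + z_{0.20} = 1.645 + 0.842 = 2.486.
(Lower-tail contribution to power is negligible for δ > 0.)
δ = d·√(n/2) ⇒ d = δ/√(n/2) = 2.486/√(294/2) = 0.2051.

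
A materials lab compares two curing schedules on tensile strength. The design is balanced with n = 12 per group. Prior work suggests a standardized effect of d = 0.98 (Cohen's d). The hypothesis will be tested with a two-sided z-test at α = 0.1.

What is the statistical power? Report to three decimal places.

Noncentrality parameter: δ = d·√(n/2) = 0.98 × √(12/2) = 2.4005
Two-sided α = 0.1 → critical value z_{0.05} = 1.645.
Power = Φ(δ − 1.645) + Φ(−δ − 1.645) = Φ(0.756) + Φ(-4.045) = 0.7751 + 0.0000 = 0.7751.

Power ≈ 0.775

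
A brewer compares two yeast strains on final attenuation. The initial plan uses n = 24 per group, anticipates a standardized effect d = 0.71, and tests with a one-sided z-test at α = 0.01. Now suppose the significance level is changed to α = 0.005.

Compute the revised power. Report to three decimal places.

δ = d·√(n/2) = 0.71 × √(24/2) = 2.4595 (unchanged). New critical value: z_{0.005} = 2.576.
Revised power = Φ(δ − 2.576) = Φ(-0.116) = 0.4537.

Power ≈ 0.454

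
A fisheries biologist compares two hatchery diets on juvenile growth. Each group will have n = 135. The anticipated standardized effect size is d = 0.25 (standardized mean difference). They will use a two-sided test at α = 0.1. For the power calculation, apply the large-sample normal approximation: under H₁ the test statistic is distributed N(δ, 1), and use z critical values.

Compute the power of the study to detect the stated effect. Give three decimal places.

Power ≈ 0.659

Noncentrality parameter: δ = d·√(n/2) = 0.25 × √(135/2) = 2.0540
Two-sided α = 0.1 → critical value z_{0.05} = 1.645.
Power = Φ(δ − 1.645) + Φ(−δ − 1.645) = Φ(0.409) + Φ(-3.699) = 0.6588 + 0.0001 = 0.6589.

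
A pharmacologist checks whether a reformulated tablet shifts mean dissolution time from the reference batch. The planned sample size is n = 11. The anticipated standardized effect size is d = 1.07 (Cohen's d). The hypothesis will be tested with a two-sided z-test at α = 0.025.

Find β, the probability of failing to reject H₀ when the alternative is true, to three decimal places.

β ≈ 0.096

Noncentrality parameter: δ = d·√n = 1.07 × √11 = 3.5488
Critical value for a two-sided test at α = 0.025: z_{α/2} = 2.241.
Power = Φ(δ − 2.241) + Φ(−δ − 2.241) = Φ(1.307) + Φ(-5.790) = 0.9045 + 0.0000 = 0.9045.
Type II error: β = 1 − power = 1 − 0.9045 = 0.0955.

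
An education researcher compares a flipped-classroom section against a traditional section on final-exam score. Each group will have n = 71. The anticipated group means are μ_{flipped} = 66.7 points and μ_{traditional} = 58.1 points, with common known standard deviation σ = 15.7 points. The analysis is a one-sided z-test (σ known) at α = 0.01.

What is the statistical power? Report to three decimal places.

Power ≈ 0.826

Standardized effect: d = |μ_{flipped} − μ_{traditional}| / σ = |66.7 − 58.1| / 15.7 = 0.5478
Noncentrality parameter: δ = d·√(n/2) = 0.5478 × √(71/2) = 3.2637
Critical value for a one-sided test at α = 0.01: z_α = 2.326.
Power = Φ(δ − 2.326) = Φ(0.937) = 0.8257.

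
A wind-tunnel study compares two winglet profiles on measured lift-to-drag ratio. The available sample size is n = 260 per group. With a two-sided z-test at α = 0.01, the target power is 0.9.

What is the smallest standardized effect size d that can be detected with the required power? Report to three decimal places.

Required noncentrality: δ = z_{0.005} + z_{0.10} = 2.576 + 1.282 = 3.857.
(The second rejection-region term Φ(−δ − z_{α/2}) is negligible and dropped.)
δ = d·√(n/2) ⇒ d = δ/√(n/2) = 3.857/√(260/2) = 0.3383.

d ≈ 0.338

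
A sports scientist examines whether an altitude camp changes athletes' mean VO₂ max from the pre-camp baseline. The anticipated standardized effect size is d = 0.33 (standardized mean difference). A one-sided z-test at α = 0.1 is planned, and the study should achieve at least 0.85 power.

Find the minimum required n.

n = 50

For power 0.85 need Φ(δ − z_{0.1}) = 0.85, so δ = z_{0.1} + z_{0.15} = 1.282 + 1.036 = 2.318.
δ = d·√n ⇒ n = (δ/d)² = (2.318 / 0.33)² = 49.34.
Round up to the next whole unit.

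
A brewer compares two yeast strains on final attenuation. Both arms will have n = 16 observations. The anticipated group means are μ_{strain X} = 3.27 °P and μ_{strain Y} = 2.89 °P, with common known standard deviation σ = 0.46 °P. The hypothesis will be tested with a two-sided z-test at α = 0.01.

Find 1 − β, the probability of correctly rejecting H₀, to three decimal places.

Power ≈ 0.405

Standardized effect: d = |μ_{strain X} − μ_{strain Y}| / σ = |3.27 − 2.89| / 0.46 = 0.8261
Noncentrality parameter: δ = d·√(n/2) = 0.8261 × √(16/2) = 2.3365
Two-sided α = 0.01 → critical value z_{0.005} = 2.576.
Power = Φ(δ − 2.576) + Φ(−δ − 2.576) = Φ(-0.239) + Φ(-4.912) = 0.4054 + 0.0000 = 0.4054.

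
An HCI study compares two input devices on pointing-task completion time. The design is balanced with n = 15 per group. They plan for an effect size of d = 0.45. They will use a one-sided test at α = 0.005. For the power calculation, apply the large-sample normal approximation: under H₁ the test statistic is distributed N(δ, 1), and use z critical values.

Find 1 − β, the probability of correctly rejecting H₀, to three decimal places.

Power ≈ 0.090

Noncentrality parameter: δ = d·√(n/2) = 0.45 × √(15/2) = 1.2324
Critical value for a one-sided test at α = 0.005: z_α = 2.576.
Power = Φ(δ − 2.576) = Φ(-1.343) = 0.0896.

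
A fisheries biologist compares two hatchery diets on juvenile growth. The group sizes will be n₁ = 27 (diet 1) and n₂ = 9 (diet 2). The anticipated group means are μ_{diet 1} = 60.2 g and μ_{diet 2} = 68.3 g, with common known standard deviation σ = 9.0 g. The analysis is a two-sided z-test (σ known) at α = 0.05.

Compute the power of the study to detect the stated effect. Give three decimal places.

Power ≈ 0.647

Standardized effect: d = |μ_{diet 1} − μ_{diet 2}| / σ = |60.2 − 68.3| / 9.0 = 0.9000
Noncentrality parameter: δ = d / √(1/n₁ + 1/n₂) = 0.9000 / √(1/27 + 1/9) = 2.3383
Critical value for a two-sided test at α = 0.05: z_{α/2} = 1.960.
Power = Φ(δ − 1.960) + Φ(−δ − 1.960) = Φ(0.378) + Φ(-4.298) = 0.6474 + 0.0000 = 0.6474.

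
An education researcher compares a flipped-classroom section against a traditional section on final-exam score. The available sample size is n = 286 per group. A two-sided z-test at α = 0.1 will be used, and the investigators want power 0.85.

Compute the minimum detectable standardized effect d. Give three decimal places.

d ≈ 0.224

Need Φ(δ − 1.645) = 0.85, so δ = 1.645 + 1.036 = 2.681.
(The second rejection-region term Φ(−δ − z_{α/2}) is negligible and dropped.)
δ = d·√(n/2) ⇒ d = δ/√(n/2) = 2.681/√(286/2) = 0.2242.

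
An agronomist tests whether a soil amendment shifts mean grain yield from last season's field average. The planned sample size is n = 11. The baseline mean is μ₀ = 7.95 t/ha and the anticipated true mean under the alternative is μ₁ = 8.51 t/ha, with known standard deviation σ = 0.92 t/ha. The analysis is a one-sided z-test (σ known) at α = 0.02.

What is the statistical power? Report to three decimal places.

Standardized effect: d = |μ₁ − μ₀| / σ = |8.51 − 7.95| / 0.92 = 0.6087
Noncentrality parameter: δ = d·√n = 0.6087 × √11 = 2.0188
One-sided α = 0.02 → critical value z_{0.02} = 2.054.
Power = P(Z > 2.054 − δ) = Φ(-0.035) = 0.4861.

Power ≈ 0.486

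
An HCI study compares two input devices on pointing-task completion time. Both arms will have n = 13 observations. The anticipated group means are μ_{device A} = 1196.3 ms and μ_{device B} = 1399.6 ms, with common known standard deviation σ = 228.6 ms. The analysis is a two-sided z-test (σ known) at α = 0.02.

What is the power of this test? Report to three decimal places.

Power ≈ 0.476

Standardized effect: d = |μ_{device A} − μ_{device B}| / σ = |1196.3 − 1399.6| / 228.6 = 0.8893
Noncentrality parameter: δ = d·√(n/2) = 0.8893 × √(13/2) = 2.2673
Critical value for a two-sided test at α = 0.02: z_{α/2} = 2.326.
Power = Φ(δ − 2.326) + Φ(−δ − 2.326) = Φ(-0.059) + Φ(-4.594) = 0.4765 + 0.0000 = 0.4765.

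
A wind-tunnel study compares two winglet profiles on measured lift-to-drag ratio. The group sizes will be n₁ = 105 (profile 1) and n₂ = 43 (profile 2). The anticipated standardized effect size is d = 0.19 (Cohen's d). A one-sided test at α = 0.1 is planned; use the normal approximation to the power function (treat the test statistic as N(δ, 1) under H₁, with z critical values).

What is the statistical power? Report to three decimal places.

Noncentrality parameter: δ = d / √(1/n₁ + 1/n₂) = 0.19 / √(1/105 + 1/43) = 1.0494
One-sided α = 0.1 → critical value z_{0.1} = 1.282.
Power = Φ(δ − 1.282) = Φ(-0.232) = 0.4082.

Power ≈ 0.408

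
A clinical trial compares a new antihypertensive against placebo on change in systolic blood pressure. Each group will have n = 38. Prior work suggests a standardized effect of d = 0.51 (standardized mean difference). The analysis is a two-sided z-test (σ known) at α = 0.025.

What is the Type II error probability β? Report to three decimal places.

β ≈ 0.507

Noncentrality parameter: δ = d·√(n/2) = 0.51 × √(38/2) = 2.2230
Two-sided α = 0.025 → critical value z_{0.0125} = 2.241.
Power = Φ(δ − 2.241) + Φ(−δ − 2.241) = Φ(-0.018) + Φ(-4.464) = 0.4927 + 0.0000 = 0.4927.
Type II error: β = 1 − power = 1 − 0.4927 = 0.5073.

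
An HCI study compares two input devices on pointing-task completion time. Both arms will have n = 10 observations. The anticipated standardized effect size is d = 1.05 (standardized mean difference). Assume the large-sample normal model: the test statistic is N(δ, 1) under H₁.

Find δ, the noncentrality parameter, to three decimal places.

δ ≈ 2.348

The noncentrality parameter scales effect size by the design's sample-size factor: δ = d·√(n/2) = 1.05 × √(10/2) = 2.3479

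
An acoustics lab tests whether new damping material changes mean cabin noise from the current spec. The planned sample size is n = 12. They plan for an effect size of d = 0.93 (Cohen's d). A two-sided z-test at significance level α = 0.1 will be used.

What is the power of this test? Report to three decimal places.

Power ≈ 0.943

Noncentrality parameter: δ = d·√n = 0.93 × √12 = 3.2216
Critical value for a two-sided test at α = 0.1: z_{α/2} = 1.645.
Power = Φ(δ − 1.645) + Φ(−δ − 1.645) = Φ(1.577) + Φ(-4.866) = 0.9426 + 0.0000 = 0.9426.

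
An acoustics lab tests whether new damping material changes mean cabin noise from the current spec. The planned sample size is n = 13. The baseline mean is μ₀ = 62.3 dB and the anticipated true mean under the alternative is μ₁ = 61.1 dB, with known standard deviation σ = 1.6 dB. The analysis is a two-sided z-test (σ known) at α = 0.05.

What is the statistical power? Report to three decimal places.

Power ≈ 0.772

Standardized effect: d = |μ₁ − μ₀| / σ = |61.1 − 62.3| / 1.6 = 0.7500
Noncentrality parameter: δ = d·√n = 0.7500 × √13 = 2.7042
Critical value for a two-sided test at α = 0.05: z_{α/2} = 1.960.
Power = Φ(δ − 1.960) + Φ(−δ − 1.960) = Φ(0.744) + Φ(-4.664) = 0.7716 + 0.0000 = 0.7716.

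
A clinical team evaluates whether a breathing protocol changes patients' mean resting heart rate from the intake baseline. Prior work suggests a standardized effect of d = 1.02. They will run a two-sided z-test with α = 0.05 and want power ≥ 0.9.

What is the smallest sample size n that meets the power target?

n = 11

For power 0.9 need Φ(δ − z_{0.025}) = 0.9, so δ = z_{0.025} + z_{0.10} = 1.960 + 1.282 = 3.242.
(Ignoring the negligible lower-tail rejection probability gives the usual closed-form inversion.)
δ = d·√n ⇒ n = (δ/d)² = (3.242 / 1.02)² = 10.10.
Rounding up, n = 11.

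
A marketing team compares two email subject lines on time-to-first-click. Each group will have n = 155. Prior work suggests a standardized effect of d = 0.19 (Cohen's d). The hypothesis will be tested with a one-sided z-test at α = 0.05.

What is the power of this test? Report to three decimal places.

Noncentrality parameter: δ = d·√(n/2) = 0.19 × √(155/2) = 1.6726
One-sided α = 0.05 → critical value z_{0.05} = 1.645.
Power = P(Z > 1.645 − δ) = Φ(0.028) = 0.5111.

Power ≈ 0.511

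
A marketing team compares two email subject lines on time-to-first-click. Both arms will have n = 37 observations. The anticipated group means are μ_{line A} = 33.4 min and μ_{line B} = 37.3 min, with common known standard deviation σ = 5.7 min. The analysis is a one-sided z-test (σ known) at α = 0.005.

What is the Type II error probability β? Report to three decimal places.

β ≈ 0.357

Standardized effect: d = |μ_{line A} − μ_{line B}| / σ = |33.4 − 37.3| / 5.7 = 0.6842
Noncentrality parameter: δ = d·√(n/2) = 0.6842 × √(37/2) = 2.9429
Critical value for a one-sided test at α = 0.005: z_α = 2.576.
Power = Φ(δ − 2.576) = Φ(0.367) = 0.6432.
Type II error: β = 1 − power = 1 − 0.6432 = 0.3568.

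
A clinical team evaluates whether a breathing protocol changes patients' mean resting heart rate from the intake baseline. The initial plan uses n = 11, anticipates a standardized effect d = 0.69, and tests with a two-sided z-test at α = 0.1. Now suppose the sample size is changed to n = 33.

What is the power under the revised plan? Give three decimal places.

Power ≈ 0.990

With n = 33: δ = d·√n = 0.69 × √33 = 3.9637. Critical value z_{0.05} = 1.645.
Revised power = Φ(δ − 1.645) + Φ(−δ − 1.645) = Φ(2.319) + Φ(-5.609) = 0.9898 + 0.0000 = 0.9898.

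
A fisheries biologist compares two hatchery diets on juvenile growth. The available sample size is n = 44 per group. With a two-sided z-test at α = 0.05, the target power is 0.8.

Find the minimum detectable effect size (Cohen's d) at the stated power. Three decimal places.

Required noncentrality: δ = z_{0.025} + z_{0.20} = 1.960 + 0.842 = 2.802.
(Lower-tail contribution to power is negligible for δ > 0.)
δ = d·√(n/2) ⇒ d = δ/√(n/2) = 2.802/√(44/2) = 0.5973.

d ≈ 0.597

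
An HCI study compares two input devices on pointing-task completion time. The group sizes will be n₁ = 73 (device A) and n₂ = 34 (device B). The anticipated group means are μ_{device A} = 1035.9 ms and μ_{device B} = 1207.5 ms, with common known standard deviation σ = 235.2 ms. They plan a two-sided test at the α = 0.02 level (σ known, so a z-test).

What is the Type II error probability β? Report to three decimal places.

Standardized effect: d = |μ_{device A} − μ_{device B}| / σ = |1035.9 − 1207.5| / 235.2 = 0.7296
Noncentrality parameter: δ = d / √(1/n₁ + 1/n₂) = 0.7296 / √(1/73 + 1/34) = 3.5139
Two-sided α = 0.02 → critical value z_{0.01} = 2.326.
Power = Φ(δ − 2.326) + Φ(−δ − 2.326) = Φ(1.188) + Φ(-5.840) = 0.8825 + 0.0000 = 0.8825.
Type II error: β = 1 − power = 1 − 0.8825 = 0.1175.

β ≈ 0.118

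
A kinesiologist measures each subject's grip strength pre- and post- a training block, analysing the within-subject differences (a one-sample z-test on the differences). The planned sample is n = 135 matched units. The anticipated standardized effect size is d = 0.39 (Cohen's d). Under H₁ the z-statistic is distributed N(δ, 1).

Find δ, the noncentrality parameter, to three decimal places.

δ ≈ 4.531

The noncentrality parameter scales effect size by the design's sample-size factor: δ = d·√n = 0.39 × √135 = 4.5314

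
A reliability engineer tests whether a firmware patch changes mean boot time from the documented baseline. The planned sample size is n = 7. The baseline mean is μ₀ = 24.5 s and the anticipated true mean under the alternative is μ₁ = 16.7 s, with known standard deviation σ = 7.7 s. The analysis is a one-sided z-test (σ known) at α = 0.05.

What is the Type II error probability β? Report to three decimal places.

β ≈ 0.150

Standardized effect: d = |μ₁ − μ₀| / σ = |16.7 − 24.5| / 7.7 = 1.0130
Noncentrality parameter: δ = d·√n = 1.0130 × √7 = 2.6801
One-sided α = 0.05 → critical value z_{0.05} = 1.645.
Power = P(Z > 1.645 − δ) = Φ(1.035) = 0.8497.
Type II error: β = 1 − power = 1 − 0.8497 = 0.1503.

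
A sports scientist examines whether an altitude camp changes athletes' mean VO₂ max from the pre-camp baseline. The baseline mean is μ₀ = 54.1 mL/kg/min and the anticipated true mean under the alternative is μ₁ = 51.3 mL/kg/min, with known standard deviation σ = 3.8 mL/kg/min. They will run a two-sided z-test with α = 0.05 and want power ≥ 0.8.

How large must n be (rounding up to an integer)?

n = 15

Standardized effect: d = |μ₁ − μ₀| / σ = |51.3 − 54.1| / 3.8 = 0.7368
For power 0.8 need Φ(δ − z_{0.025}) = 0.8, so δ = z_{0.025} + z_{0.20} = 1.960 + 0.842 = 2.802.
(For δ > 0 the lower-tail rejection region contributes negligibly to power, so the one-term inversion is standard.)
δ = d·√n ⇒ n = (δ/d)² = (2.802 / 0.7368)² = 14.46.
Rounding up, n = 15.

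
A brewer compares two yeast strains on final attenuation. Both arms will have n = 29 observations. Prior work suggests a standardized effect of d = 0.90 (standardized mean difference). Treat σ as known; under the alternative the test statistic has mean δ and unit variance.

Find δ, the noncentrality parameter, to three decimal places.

δ ≈ 3.427

δ = d·√(n/2) = 0.90 × √(29/2) = 3.4271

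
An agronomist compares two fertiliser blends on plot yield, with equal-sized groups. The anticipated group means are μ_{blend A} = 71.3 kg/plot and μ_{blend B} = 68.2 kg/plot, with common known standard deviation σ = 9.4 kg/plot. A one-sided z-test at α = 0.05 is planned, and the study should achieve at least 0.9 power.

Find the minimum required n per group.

n = 158 per group

Standardized effect: d = |μ_{blend A} − μ_{blend B}| / σ = |71.3 − 68.2| / 9.4 = 0.3298
For power 0.9 need Φ(δ − z_{0.05}) = 0.9, so δ = z_{0.05} + z_{0.10} = 1.645 + 1.282 = 2.926.
δ = d·√(n/2) ⇒ n = 2(δ/d)² = 2 × (2.926 / 0.3298)² = 157.48.
Rounding up, n = 158 per group.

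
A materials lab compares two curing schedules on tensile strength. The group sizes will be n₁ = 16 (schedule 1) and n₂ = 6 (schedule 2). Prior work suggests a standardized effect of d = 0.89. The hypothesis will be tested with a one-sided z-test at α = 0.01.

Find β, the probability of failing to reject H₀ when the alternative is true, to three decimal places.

β ≈ 0.680

Noncentrality parameter: λ = d / √(1/n₁ + 1/n₂) = 0.89 / √(1/16 + 1/6) = 1.8591
One-sided α = 0.01 → critical value z_{0.01} = 2.326.
Power = Φ(λ − 2.326) = Φ(-0.467) = 0.3202.
Type II error: β = 1 − power = 1 − 0.3202 = 0.6798.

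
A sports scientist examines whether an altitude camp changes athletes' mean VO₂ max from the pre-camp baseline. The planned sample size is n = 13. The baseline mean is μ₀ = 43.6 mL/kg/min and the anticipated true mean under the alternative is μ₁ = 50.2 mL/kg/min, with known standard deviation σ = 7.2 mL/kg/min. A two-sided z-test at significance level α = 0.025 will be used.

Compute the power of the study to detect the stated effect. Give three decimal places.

Power ≈ 0.856

Standardized effect: d = |μ₁ − μ₀| / σ = |50.2 − 43.6| / 7.2 = 0.9167
Noncentrality parameter: δ = d·√n = 0.9167 × √13 = 3.3051
Two-sided α = 0.025 → critical value z_{0.0125} = 2.241.
Power = Φ(δ − 2.241) + Φ(−δ − 2.241) = Φ(1.064) + Φ(-5.546) = 0.8563 + 0.0000 = 0.8563.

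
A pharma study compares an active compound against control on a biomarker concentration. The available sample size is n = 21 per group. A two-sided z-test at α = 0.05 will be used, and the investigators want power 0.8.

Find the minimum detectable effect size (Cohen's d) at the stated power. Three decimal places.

d ≈ 0.865

Required noncentrality: δ = z_{0.025} + z_{0.20} = 1.960 + 0.842 = 2.802.
(The second rejection-region term Φ(−δ − z_{α/2}) is negligible and dropped.)
δ = d·√(n/2) ⇒ d = δ/√(n/2) = 2.802/√(21/2) = 0.8646.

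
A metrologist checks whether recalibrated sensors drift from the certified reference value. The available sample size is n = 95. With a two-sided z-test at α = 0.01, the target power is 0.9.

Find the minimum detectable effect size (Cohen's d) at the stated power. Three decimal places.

Need Φ(δ − 2.576) = 0.9, so δ = 2.576 + 1.282 = 3.857.
(The second rejection-region term Φ(−δ − z_{α/2}) is negligible and dropped.)
δ = d·√n ⇒ d = δ/√n = 3.857/√95 = 0.3958.

d ≈ 0.396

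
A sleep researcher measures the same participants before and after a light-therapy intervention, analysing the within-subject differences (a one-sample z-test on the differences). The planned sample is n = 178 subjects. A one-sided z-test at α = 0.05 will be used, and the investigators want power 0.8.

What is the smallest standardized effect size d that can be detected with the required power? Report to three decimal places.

d ≈ 0.186

Need Φ(δ − 1.645) = 0.8, so δ = 1.645 + 0.842 = 2.486.
δ = d·√n ⇒ d = δ/√n = 2.486/√178 = 0.1864.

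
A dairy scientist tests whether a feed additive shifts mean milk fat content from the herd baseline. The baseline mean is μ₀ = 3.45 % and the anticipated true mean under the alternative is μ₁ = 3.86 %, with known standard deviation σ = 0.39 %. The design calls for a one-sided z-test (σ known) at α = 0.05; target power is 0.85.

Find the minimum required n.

n = 7

Standardized effect: d = |μ₁ − μ₀| / σ = |3.86 − 3.45| / 0.39 = 1.0513
For power 0.85 need Φ(δ − z_{0.05}) = 0.85, so δ = z_{0.05} + z_{0.15} = 1.645 + 1.036 = 2.681.
δ = d·√n ⇒ n = (δ/d)² = (2.681 / 1.0513)² = 6.51.
Rounding up, n = 7.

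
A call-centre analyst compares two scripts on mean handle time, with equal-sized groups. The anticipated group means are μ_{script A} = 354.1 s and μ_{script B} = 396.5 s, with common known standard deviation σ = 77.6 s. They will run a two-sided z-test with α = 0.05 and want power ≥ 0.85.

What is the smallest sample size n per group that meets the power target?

n = 61 per group

Standardized effect: d = |μ_{script A} − μ_{script B}| / σ = |354.1 − 396.5| / 77.6 = 0.5464
For power 0.85 need Φ(δ − z_{0.025}) = 0.85, so δ = z_{0.025} + z_{0.15} = 1.960 + 1.036 = 2.996.
(The Φ(−δ − z_{α/2}) term is vanishingly small for δ > 0 and is dropped in the standard sample-size formula.)
δ = d·√(n/2) ⇒ n = 2(δ/d)² = 2 × (2.996 / 0.5464)² = 60.15.
Round up to the next whole unit.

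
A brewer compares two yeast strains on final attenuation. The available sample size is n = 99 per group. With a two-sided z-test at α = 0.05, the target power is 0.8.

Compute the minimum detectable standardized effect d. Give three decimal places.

Need Φ(δ − 1.960) = 0.8, so δ = 1.960 + 0.842 = 2.802.
(Lower-tail contribution to power is negligible for δ > 0.)
δ = d·√(n/2) ⇒ d = δ/√(n/2) = 2.802/√(99/2) = 0.3982.

d ≈ 0.398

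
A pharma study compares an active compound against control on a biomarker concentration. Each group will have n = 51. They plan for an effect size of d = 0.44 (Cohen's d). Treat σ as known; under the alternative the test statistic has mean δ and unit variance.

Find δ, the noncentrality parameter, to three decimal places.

δ = d·√(n/2) = 0.44 × √(51/2) = 2.2219

δ ≈ 2.222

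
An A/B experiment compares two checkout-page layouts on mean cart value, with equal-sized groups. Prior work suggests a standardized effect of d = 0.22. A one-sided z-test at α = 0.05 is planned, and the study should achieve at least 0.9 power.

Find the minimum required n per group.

n = 354 per group

Set Φ(δ − 1.645) = 0.9; then δ − 1.645 = Φ⁻¹(0.9) = 1.282, giving δ = 2.926.
δ = d·√(n/2) ⇒ n = 2(δ/d)² = 2 × (2.926 / 0.22)² = 353.88.
Rounding up, n = 354 per group.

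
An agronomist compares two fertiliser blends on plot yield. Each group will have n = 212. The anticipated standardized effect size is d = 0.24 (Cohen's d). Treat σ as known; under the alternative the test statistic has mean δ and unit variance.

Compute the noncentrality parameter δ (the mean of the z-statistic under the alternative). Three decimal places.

The noncentrality parameter scales effect size by the design's sample-size factor: δ = d·√(n/2) = 0.24 × √(212/2) = 2.4710

δ ≈ 2.471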